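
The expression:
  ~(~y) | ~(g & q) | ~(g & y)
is always true.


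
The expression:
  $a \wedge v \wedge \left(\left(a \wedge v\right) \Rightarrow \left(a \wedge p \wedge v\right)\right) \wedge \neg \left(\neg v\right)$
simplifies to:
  $a \wedge p \wedge v$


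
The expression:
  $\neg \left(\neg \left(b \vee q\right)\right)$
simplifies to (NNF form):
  $b \vee q$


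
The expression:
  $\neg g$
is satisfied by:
  {g: False}


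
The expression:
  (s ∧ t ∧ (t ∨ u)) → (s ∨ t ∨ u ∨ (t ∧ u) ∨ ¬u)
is always true.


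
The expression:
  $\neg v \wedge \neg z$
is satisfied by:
  {v: False, z: False}


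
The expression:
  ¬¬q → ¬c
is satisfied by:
  {c: False, q: False}
  {q: True, c: False}
  {c: True, q: False}


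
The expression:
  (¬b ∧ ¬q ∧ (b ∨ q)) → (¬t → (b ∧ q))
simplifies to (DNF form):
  True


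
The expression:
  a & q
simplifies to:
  a & q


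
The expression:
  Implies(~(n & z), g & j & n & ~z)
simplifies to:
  n & (g | z) & (j | z)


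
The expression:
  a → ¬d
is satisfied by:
  {d: False, a: False}
  {a: True, d: False}
  {d: True, a: False}


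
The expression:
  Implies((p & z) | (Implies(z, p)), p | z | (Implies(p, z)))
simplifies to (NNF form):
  True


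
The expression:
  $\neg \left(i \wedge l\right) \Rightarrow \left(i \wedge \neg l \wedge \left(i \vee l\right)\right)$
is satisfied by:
  {i: True}


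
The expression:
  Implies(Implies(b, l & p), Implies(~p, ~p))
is always true.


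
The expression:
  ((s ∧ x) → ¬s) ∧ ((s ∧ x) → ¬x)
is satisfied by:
  {s: False, x: False}
  {x: True, s: False}
  {s: True, x: False}


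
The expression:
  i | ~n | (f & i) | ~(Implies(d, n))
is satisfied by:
  {i: True, n: False}
  {n: False, i: False}
  {n: True, i: True}


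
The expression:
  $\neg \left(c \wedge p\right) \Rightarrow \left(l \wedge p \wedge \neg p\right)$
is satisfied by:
  {c: True, p: True}


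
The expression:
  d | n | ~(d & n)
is always true.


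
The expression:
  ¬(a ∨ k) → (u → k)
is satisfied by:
  {a: True, k: True, u: False}
  {a: True, u: False, k: False}
  {k: True, u: False, a: False}
  {k: False, u: False, a: False}
  {a: True, k: True, u: True}
  {a: True, u: True, k: False}
  {k: True, u: True, a: False}


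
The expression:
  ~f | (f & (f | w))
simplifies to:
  True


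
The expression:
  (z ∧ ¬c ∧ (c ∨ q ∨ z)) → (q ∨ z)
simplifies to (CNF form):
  True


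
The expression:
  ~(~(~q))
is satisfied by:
  {q: False}


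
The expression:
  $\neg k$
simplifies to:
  $\neg k$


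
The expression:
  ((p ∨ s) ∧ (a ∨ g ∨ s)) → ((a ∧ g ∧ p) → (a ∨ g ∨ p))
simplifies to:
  True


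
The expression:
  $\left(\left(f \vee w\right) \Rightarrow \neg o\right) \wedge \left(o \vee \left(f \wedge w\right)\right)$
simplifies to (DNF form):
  $\left(f \wedge w \wedge \neg o\right) \vee \left(f \wedge w \wedge \neg w\right) \vee \left(f \wedge \neg f \wedge \neg o\right) \vee \left(f \wedge \neg f \wedge \neg w\right) \vee \left(o \wedge w \wedge \neg o\right) \vee \left(o \wedge w \wedge \neg w\right) \vee \left(o \wedge \neg f \wedge \neg o\right) \vee \left(o \wedge \neg f \wedge \neg w\right)$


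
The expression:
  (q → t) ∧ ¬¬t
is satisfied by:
  {t: True}


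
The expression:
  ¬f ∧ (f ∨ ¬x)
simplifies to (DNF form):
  ¬f ∧ ¬x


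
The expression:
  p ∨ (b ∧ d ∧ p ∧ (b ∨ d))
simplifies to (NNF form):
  p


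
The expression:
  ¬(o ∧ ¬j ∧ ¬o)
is always true.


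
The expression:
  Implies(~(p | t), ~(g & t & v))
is always true.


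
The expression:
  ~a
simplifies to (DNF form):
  ~a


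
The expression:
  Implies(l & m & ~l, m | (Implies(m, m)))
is always true.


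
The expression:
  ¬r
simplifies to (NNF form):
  ¬r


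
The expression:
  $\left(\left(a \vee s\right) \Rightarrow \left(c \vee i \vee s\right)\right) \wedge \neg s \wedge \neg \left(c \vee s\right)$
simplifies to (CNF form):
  $\neg c \wedge \neg s \wedge \left(i \vee \neg a\right)$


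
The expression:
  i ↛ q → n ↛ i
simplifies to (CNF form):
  q ∨ ¬i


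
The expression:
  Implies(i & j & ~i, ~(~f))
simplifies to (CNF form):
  True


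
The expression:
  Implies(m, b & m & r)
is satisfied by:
  {b: True, r: True, m: False}
  {b: True, r: False, m: False}
  {r: True, b: False, m: False}
  {b: False, r: False, m: False}
  {b: True, m: True, r: True}


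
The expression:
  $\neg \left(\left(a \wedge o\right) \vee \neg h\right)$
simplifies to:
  $h \wedge \left(\neg a \vee \neg o\right)$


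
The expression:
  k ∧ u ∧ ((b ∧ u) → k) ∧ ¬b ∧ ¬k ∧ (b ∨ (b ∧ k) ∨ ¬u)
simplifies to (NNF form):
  False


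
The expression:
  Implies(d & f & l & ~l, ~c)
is always true.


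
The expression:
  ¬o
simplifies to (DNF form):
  ¬o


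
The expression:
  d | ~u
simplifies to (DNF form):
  d | ~u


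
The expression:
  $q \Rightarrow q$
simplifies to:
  $\text{True}$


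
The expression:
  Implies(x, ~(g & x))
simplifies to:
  ~g | ~x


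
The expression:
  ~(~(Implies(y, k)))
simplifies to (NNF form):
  k | ~y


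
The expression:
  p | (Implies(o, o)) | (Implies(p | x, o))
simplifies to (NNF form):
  True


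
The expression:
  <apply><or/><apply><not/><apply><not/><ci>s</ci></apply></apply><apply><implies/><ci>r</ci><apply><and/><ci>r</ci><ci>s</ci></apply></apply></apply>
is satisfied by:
  {s: True, r: False}
  {r: False, s: False}
  {r: True, s: True}


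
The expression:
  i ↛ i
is never true.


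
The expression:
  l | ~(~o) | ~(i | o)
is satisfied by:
  {o: True, l: True, i: False}
  {o: True, l: False, i: False}
  {l: True, o: False, i: False}
  {o: False, l: False, i: False}
  {i: True, o: True, l: True}
  {i: True, o: True, l: False}
  {i: True, l: True, o: False}


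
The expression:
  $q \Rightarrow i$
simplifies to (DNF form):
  $i \vee \neg q$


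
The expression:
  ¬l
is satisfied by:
  {l: False}


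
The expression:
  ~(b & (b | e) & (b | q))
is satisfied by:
  {b: False}


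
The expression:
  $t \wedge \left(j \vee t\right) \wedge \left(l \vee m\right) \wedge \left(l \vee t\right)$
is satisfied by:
  {t: True, m: True, l: True}
  {t: True, m: True, l: False}
  {t: True, l: True, m: False}


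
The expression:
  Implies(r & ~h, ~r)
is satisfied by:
  {h: True, r: False}
  {r: False, h: False}
  {r: True, h: True}


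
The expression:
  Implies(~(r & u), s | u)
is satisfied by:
  {u: True, s: True}
  {u: True, s: False}
  {s: True, u: False}


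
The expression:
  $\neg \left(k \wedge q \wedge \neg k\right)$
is always true.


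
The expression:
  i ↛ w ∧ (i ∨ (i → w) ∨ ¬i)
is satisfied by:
  {i: True, w: False}


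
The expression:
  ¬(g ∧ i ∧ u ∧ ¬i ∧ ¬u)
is always true.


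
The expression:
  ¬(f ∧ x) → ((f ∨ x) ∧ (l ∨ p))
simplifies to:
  (f ∧ l) ∨ (f ∧ p) ∨ (f ∧ x) ∨ (l ∧ x) ∨ (p ∧ x)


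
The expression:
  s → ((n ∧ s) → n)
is always true.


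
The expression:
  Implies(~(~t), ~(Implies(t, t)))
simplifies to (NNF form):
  ~t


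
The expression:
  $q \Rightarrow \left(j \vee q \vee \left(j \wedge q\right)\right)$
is always true.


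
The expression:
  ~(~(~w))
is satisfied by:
  {w: False}


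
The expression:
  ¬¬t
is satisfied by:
  {t: True}


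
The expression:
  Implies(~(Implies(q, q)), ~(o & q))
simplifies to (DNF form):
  True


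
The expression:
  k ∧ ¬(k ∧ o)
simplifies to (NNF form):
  k ∧ ¬o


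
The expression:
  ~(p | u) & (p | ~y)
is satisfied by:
  {u: False, y: False, p: False}


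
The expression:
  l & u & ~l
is never true.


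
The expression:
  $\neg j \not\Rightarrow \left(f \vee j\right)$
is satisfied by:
  {f: False, j: False}


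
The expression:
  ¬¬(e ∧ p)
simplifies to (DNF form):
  e ∧ p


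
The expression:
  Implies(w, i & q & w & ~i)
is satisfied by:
  {w: False}


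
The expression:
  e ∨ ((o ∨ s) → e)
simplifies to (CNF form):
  (e ∨ ¬o) ∧ (e ∨ ¬s)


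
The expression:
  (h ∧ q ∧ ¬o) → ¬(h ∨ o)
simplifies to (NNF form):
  o ∨ ¬h ∨ ¬q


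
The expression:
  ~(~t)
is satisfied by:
  {t: True}


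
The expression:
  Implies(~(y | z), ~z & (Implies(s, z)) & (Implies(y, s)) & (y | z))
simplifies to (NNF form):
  y | z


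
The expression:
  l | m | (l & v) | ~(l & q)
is always true.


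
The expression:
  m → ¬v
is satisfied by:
  {m: False, v: False}
  {v: True, m: False}
  {m: True, v: False}


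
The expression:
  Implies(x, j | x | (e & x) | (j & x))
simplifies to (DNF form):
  True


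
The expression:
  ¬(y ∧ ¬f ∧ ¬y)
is always true.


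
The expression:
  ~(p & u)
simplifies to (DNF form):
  ~p | ~u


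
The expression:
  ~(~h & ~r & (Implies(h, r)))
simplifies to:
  h | r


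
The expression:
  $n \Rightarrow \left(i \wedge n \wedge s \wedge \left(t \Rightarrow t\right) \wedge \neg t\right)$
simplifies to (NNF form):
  $\left(i \wedge s \wedge \neg t\right) \vee \neg n$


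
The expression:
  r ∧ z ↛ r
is never true.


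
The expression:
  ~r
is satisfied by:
  {r: False}


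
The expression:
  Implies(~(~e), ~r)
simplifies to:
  ~e | ~r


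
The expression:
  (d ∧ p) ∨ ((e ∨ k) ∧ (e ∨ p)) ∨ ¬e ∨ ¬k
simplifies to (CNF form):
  True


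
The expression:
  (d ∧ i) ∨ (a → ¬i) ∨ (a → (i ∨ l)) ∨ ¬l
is always true.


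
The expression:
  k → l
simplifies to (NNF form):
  l ∨ ¬k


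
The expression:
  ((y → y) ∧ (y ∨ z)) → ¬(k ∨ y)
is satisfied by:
  {k: False, y: False, z: False}
  {z: True, k: False, y: False}
  {k: True, z: False, y: False}


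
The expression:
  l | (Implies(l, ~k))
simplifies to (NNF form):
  True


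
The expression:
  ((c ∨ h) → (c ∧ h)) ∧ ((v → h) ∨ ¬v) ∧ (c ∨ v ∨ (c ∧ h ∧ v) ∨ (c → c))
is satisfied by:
  {c: True, h: True, v: False}
  {c: True, v: True, h: True}
  {v: False, h: False, c: False}


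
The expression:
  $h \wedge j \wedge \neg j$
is never true.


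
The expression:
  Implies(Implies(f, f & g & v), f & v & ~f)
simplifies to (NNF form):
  f & (~g | ~v)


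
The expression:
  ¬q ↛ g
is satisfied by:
  {g: True, q: False}
  {q: False, g: False}
  {q: True, g: True}


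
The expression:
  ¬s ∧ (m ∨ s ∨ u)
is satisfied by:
  {m: True, u: True, s: False}
  {m: True, u: False, s: False}
  {u: True, m: False, s: False}


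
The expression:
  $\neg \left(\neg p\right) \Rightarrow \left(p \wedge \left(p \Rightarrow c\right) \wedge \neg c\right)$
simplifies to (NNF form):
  $\neg p$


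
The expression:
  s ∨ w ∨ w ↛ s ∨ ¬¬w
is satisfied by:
  {s: True, w: True}
  {s: True, w: False}
  {w: True, s: False}


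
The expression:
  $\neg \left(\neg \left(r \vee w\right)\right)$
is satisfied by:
  {r: True, w: True}
  {r: True, w: False}
  {w: True, r: False}


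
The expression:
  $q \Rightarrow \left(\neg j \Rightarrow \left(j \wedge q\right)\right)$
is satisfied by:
  {j: True, q: False}
  {q: False, j: False}
  {q: True, j: True}


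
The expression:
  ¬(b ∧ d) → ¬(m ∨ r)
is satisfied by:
  {d: True, b: True, r: False, m: False}
  {d: True, r: False, b: False, m: False}
  {b: True, d: False, r: False, m: False}
  {d: False, r: False, b: False, m: False}
  {d: True, m: True, b: True, r: False}
  {d: True, b: True, r: True, m: False}
  {d: True, b: True, r: True, m: True}


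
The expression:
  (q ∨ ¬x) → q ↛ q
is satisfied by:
  {x: True, q: False}


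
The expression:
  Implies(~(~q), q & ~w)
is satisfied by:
  {w: False, q: False}
  {q: True, w: False}
  {w: True, q: False}


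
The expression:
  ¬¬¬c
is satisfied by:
  {c: False}


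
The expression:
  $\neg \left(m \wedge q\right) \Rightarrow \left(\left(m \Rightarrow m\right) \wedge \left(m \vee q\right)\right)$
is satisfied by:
  {q: True, m: True}
  {q: True, m: False}
  {m: True, q: False}


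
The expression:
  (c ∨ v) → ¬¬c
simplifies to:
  c ∨ ¬v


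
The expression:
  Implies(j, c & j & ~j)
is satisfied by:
  {j: False}


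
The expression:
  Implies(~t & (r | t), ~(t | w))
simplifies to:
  t | ~r | ~w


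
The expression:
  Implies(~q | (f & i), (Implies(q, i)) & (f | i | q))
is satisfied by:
  {i: True, q: True, f: True}
  {i: True, q: True, f: False}
  {i: True, f: True, q: False}
  {i: True, f: False, q: False}
  {q: True, f: True, i: False}
  {q: True, f: False, i: False}
  {f: True, q: False, i: False}


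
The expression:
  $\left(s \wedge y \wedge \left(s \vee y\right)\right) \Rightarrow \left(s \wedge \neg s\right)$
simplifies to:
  $\neg s \vee \neg y$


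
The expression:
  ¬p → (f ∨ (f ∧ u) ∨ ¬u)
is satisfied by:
  {p: True, f: True, u: False}
  {p: True, f: False, u: False}
  {f: True, p: False, u: False}
  {p: False, f: False, u: False}
  {u: True, p: True, f: True}
  {u: True, p: True, f: False}
  {u: True, f: True, p: False}


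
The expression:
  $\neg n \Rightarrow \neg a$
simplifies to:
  $n \vee \neg a$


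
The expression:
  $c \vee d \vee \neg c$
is always true.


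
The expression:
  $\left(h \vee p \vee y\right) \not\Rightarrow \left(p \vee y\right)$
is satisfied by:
  {h: True, y: False, p: False}


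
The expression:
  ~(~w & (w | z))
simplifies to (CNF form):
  w | ~z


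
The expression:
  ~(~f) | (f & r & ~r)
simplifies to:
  f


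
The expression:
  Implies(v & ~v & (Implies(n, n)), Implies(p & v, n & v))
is always true.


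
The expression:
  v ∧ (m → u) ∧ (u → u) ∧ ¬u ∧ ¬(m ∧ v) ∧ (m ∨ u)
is never true.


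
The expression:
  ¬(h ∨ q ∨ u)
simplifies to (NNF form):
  ¬h ∧ ¬q ∧ ¬u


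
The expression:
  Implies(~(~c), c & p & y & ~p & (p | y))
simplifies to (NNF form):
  ~c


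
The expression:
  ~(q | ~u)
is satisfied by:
  {u: True, q: False}


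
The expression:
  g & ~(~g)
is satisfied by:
  {g: True}


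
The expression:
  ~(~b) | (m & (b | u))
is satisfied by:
  {b: True, m: True, u: True}
  {b: True, m: True, u: False}
  {b: True, u: True, m: False}
  {b: True, u: False, m: False}
  {m: True, u: True, b: False}


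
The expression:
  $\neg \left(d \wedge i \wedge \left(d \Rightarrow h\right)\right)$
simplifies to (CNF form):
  $\neg d \vee \neg h \vee \neg i$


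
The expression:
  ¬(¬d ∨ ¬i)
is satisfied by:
  {i: True, d: True}


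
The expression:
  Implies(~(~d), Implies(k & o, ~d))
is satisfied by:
  {k: False, o: False, d: False}
  {d: True, k: False, o: False}
  {o: True, k: False, d: False}
  {d: True, o: True, k: False}
  {k: True, d: False, o: False}
  {d: True, k: True, o: False}
  {o: True, k: True, d: False}


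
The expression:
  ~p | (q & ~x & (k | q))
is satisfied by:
  {q: True, p: False, x: False}
  {q: False, p: False, x: False}
  {x: True, q: True, p: False}
  {x: True, q: False, p: False}
  {p: True, q: True, x: False}


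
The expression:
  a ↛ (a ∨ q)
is never true.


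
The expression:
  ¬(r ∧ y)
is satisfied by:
  {y: False, r: False}
  {r: True, y: False}
  {y: True, r: False}


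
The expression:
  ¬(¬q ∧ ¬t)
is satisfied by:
  {t: True, q: True}
  {t: True, q: False}
  {q: True, t: False}


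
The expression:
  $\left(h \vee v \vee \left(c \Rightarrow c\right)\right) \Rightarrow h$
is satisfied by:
  {h: True}


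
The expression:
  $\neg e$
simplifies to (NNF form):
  $\neg e$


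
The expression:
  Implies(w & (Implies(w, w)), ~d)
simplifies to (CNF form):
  ~d | ~w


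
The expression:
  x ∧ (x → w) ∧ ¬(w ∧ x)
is never true.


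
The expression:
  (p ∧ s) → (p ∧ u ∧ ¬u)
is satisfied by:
  {s: False, p: False}
  {p: True, s: False}
  {s: True, p: False}


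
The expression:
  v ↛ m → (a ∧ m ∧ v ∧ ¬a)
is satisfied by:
  {m: True, v: False}
  {v: False, m: False}
  {v: True, m: True}


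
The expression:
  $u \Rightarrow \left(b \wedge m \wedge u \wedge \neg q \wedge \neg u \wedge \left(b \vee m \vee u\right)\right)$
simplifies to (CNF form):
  $\neg u$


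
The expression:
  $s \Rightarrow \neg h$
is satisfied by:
  {s: False, h: False}
  {h: True, s: False}
  {s: True, h: False}


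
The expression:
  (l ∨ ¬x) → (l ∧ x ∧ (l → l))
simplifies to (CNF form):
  x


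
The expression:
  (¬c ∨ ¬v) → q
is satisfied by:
  {q: True, v: True, c: True}
  {q: True, v: True, c: False}
  {q: True, c: True, v: False}
  {q: True, c: False, v: False}
  {v: True, c: True, q: False}


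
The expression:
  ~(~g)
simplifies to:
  g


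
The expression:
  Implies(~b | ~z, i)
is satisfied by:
  {i: True, b: True, z: True}
  {i: True, b: True, z: False}
  {i: True, z: True, b: False}
  {i: True, z: False, b: False}
  {b: True, z: True, i: False}


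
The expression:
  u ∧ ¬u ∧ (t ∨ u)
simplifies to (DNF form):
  False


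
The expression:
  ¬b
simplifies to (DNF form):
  ¬b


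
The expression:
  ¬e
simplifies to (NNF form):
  ¬e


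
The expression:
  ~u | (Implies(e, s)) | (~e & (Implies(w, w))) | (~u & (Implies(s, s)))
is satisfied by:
  {s: True, u: False, e: False}
  {u: False, e: False, s: False}
  {s: True, e: True, u: False}
  {e: True, u: False, s: False}
  {s: True, u: True, e: False}
  {u: True, s: False, e: False}
  {s: True, e: True, u: True}


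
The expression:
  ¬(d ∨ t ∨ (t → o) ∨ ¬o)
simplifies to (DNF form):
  False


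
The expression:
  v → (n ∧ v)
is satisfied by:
  {n: True, v: False}
  {v: False, n: False}
  {v: True, n: True}


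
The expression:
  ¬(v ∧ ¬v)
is always true.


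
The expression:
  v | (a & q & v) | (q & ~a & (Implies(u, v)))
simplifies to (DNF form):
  v | (q & ~a & ~u)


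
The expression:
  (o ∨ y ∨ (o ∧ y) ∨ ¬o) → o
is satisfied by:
  {o: True}


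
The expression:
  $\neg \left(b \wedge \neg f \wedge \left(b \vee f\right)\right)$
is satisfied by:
  {f: True, b: False}
  {b: False, f: False}
  {b: True, f: True}


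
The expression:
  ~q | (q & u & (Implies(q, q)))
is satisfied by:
  {u: True, q: False}
  {q: False, u: False}
  {q: True, u: True}


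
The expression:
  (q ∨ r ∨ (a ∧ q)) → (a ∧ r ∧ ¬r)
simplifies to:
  ¬q ∧ ¬r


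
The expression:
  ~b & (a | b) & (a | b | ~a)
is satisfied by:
  {a: True, b: False}


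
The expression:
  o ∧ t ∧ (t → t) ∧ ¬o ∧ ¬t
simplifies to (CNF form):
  False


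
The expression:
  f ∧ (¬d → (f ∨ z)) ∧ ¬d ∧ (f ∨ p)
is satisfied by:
  {f: True, d: False}


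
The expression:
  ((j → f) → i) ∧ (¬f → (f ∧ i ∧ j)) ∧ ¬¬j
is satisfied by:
  {i: True, j: True, f: True}


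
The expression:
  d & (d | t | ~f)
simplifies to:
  d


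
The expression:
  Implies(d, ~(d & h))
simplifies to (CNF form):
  ~d | ~h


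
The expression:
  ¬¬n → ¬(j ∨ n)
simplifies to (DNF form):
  ¬n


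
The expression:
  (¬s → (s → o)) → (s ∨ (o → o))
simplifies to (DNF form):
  True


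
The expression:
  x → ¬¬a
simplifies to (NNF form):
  a ∨ ¬x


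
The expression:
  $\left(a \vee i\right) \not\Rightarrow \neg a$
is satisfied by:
  {a: True}


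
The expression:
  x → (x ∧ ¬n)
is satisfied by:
  {x: False, n: False}
  {n: True, x: False}
  {x: True, n: False}


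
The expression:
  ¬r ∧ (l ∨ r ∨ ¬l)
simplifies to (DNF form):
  ¬r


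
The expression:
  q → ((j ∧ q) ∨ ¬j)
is always true.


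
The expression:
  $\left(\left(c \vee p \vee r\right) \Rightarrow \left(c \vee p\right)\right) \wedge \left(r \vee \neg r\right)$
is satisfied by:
  {c: True, p: True, r: False}
  {c: True, p: False, r: False}
  {p: True, c: False, r: False}
  {c: False, p: False, r: False}
  {r: True, c: True, p: True}
  {r: True, c: True, p: False}
  {r: True, p: True, c: False}


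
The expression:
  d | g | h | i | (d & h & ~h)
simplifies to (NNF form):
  d | g | h | i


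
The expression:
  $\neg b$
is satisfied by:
  {b: False}


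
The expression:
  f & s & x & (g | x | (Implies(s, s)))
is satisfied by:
  {s: True, x: True, f: True}


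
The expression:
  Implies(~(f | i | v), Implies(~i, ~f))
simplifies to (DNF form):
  True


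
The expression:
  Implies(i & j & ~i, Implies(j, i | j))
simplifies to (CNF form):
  True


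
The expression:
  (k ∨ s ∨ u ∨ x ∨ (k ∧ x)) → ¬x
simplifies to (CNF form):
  ¬x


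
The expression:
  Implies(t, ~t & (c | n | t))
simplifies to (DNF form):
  ~t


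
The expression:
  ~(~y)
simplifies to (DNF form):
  y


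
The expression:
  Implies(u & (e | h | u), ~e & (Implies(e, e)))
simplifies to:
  ~e | ~u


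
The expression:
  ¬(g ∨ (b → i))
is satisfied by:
  {b: True, g: False, i: False}


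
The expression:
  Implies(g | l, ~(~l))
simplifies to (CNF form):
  l | ~g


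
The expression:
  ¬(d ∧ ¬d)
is always true.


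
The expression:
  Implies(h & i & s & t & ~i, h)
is always true.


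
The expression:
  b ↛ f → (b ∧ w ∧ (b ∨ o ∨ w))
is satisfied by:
  {w: True, f: True, b: False}
  {w: True, f: False, b: False}
  {f: True, w: False, b: False}
  {w: False, f: False, b: False}
  {b: True, w: True, f: True}
  {b: True, w: True, f: False}
  {b: True, f: True, w: False}


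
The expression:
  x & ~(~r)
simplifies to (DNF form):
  r & x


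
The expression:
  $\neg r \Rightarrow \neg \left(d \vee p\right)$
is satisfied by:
  {r: True, p: False, d: False}
  {r: True, d: True, p: False}
  {r: True, p: True, d: False}
  {r: True, d: True, p: True}
  {d: False, p: False, r: False}


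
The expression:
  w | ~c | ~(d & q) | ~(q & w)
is always true.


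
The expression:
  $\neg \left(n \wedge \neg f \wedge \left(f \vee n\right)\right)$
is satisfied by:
  {f: True, n: False}
  {n: False, f: False}
  {n: True, f: True}


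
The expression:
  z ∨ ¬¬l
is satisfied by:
  {z: True, l: True}
  {z: True, l: False}
  {l: True, z: False}


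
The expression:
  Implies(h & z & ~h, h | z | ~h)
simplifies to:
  True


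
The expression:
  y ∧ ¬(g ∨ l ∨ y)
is never true.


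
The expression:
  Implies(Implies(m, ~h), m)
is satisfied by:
  {m: True}


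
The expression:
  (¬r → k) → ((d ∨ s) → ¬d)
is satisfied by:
  {r: False, d: False, k: False}
  {k: True, r: False, d: False}
  {r: True, k: False, d: False}
  {k: True, r: True, d: False}
  {d: True, k: False, r: False}


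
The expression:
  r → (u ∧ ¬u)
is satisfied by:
  {r: False}


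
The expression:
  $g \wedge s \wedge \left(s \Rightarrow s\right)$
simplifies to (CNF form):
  $g \wedge s$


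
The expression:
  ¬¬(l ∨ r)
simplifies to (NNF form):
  l ∨ r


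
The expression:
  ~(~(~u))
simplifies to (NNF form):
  ~u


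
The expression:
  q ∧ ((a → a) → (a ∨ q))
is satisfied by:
  {q: True}


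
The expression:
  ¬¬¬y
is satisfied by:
  {y: False}


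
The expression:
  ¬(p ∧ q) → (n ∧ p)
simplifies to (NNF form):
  p ∧ (n ∨ q)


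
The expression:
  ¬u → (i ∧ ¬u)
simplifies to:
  i ∨ u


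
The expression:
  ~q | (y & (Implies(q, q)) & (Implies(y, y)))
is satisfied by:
  {y: True, q: False}
  {q: False, y: False}
  {q: True, y: True}


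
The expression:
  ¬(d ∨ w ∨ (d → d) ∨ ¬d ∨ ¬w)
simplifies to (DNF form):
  False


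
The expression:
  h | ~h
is always true.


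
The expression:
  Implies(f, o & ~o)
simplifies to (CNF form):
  ~f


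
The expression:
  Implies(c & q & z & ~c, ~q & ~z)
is always true.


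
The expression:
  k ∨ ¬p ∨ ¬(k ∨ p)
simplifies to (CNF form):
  k ∨ ¬p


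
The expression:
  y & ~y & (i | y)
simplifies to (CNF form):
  False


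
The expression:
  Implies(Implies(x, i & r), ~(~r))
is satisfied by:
  {r: True, x: True}
  {r: True, x: False}
  {x: True, r: False}


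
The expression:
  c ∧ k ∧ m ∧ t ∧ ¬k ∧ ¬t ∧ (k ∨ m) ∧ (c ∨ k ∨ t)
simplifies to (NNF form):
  False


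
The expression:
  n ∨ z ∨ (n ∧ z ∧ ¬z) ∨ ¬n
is always true.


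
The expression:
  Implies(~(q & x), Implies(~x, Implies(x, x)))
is always true.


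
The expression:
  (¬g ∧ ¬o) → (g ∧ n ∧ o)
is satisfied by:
  {o: True, g: True}
  {o: True, g: False}
  {g: True, o: False}


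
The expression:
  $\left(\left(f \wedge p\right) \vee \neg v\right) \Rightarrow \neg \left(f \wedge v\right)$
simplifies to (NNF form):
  $\neg f \vee \neg p \vee \neg v$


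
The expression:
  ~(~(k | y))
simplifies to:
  k | y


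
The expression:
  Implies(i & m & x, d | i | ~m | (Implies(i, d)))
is always true.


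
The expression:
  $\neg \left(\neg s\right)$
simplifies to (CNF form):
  $s$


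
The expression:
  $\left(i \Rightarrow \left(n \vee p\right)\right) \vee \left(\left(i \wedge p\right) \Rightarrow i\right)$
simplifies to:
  $\text{True}$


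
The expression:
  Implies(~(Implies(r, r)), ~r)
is always true.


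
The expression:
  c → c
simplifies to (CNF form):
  True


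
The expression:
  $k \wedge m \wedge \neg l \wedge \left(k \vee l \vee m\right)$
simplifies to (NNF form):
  $k \wedge m \wedge \neg l$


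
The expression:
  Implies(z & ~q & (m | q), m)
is always true.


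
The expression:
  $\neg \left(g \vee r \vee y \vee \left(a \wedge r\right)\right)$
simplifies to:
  $\neg g \wedge \neg r \wedge \neg y$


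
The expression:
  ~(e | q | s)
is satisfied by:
  {q: False, e: False, s: False}


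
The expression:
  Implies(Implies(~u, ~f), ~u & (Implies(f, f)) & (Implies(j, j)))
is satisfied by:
  {u: False}


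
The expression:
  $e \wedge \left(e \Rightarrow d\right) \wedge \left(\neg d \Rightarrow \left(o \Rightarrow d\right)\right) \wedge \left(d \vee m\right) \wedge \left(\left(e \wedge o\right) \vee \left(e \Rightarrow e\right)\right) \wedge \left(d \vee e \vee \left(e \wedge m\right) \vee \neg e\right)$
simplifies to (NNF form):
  $d \wedge e$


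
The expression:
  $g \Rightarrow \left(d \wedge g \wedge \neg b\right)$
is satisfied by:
  {d: True, g: False, b: False}
  {d: False, g: False, b: False}
  {b: True, d: True, g: False}
  {b: True, d: False, g: False}
  {g: True, d: True, b: False}


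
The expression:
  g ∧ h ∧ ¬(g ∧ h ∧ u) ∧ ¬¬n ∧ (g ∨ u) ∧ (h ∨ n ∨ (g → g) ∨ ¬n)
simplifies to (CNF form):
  g ∧ h ∧ n ∧ ¬u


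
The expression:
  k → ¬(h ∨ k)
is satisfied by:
  {k: False}


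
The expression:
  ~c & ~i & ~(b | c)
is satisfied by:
  {b: False, i: False, c: False}


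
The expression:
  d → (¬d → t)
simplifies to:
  True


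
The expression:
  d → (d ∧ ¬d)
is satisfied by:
  {d: False}


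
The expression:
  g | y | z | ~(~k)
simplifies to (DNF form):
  g | k | y | z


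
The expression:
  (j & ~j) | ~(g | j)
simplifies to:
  ~g & ~j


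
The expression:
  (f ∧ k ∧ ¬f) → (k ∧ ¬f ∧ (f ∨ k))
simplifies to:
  True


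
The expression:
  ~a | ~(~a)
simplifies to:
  True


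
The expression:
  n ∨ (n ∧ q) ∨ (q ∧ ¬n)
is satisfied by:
  {n: True, q: True}
  {n: True, q: False}
  {q: True, n: False}


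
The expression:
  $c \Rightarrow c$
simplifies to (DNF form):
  $\text{True}$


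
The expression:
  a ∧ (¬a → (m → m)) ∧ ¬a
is never true.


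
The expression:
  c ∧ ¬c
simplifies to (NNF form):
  False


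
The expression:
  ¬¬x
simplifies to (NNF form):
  x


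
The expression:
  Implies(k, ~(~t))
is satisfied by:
  {t: True, k: False}
  {k: False, t: False}
  {k: True, t: True}


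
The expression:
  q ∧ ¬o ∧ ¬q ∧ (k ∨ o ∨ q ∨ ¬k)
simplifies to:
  False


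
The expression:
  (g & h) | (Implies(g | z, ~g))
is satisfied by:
  {h: True, g: False}
  {g: False, h: False}
  {g: True, h: True}


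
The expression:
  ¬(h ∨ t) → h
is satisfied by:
  {t: True, h: True}
  {t: True, h: False}
  {h: True, t: False}


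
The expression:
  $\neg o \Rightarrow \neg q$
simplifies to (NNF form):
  $o \vee \neg q$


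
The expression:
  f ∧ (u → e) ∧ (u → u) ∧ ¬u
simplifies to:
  f ∧ ¬u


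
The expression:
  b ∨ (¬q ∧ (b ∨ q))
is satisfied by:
  {b: True}


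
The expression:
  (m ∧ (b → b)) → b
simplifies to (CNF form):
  b ∨ ¬m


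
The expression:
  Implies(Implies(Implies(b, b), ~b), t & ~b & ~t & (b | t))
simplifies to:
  b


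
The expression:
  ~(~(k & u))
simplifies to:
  k & u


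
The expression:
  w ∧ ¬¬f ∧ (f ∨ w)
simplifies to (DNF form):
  f ∧ w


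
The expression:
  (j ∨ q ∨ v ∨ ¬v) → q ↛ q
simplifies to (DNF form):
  False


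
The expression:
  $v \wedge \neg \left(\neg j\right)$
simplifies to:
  $j \wedge v$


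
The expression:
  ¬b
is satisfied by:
  {b: False}


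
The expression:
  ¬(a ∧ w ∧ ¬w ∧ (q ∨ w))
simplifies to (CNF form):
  True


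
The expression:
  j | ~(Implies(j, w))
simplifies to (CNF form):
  j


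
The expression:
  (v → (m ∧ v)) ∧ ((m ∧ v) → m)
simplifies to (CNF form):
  m ∨ ¬v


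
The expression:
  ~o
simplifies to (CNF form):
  ~o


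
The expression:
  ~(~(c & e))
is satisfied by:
  {c: True, e: True}


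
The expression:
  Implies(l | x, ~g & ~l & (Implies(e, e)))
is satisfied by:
  {g: False, l: False, x: False}
  {x: True, g: False, l: False}
  {g: True, x: False, l: False}


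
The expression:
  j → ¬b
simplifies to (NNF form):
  ¬b ∨ ¬j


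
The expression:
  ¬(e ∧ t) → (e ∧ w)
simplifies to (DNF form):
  (e ∧ t) ∨ (e ∧ w)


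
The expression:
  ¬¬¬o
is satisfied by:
  {o: False}


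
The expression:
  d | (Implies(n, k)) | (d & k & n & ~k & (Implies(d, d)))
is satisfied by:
  {d: True, k: True, n: False}
  {d: True, k: False, n: False}
  {k: True, d: False, n: False}
  {d: False, k: False, n: False}
  {n: True, d: True, k: True}
  {n: True, d: True, k: False}
  {n: True, k: True, d: False}


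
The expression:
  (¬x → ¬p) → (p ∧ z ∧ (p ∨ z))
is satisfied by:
  {p: True, z: True, x: False}
  {p: True, z: False, x: False}
  {p: True, x: True, z: True}


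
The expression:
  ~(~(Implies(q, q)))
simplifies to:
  True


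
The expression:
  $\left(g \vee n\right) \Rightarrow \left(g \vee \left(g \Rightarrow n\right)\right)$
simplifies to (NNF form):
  $\text{True}$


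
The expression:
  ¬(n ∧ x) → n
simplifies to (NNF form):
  n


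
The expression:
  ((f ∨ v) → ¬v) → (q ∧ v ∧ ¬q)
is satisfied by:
  {v: True}


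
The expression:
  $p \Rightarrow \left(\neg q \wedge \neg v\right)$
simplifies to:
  $\left(\neg q \wedge \neg v\right) \vee \neg p$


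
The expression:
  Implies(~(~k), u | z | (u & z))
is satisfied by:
  {z: True, u: True, k: False}
  {z: True, k: False, u: False}
  {u: True, k: False, z: False}
  {u: False, k: False, z: False}
  {z: True, u: True, k: True}
  {z: True, k: True, u: False}
  {u: True, k: True, z: False}


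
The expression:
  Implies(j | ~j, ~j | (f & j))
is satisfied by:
  {f: True, j: False}
  {j: False, f: False}
  {j: True, f: True}


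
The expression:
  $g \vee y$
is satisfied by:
  {y: True, g: True}
  {y: True, g: False}
  {g: True, y: False}


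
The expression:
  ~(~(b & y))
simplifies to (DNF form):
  b & y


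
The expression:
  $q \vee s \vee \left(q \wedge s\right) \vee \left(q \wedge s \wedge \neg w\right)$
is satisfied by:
  {q: True, s: True}
  {q: True, s: False}
  {s: True, q: False}


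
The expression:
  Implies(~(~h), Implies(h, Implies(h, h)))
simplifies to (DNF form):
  True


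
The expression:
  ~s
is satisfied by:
  {s: False}


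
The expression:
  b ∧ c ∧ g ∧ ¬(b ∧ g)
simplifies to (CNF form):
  False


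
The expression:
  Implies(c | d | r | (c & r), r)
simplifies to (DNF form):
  r | (~c & ~d)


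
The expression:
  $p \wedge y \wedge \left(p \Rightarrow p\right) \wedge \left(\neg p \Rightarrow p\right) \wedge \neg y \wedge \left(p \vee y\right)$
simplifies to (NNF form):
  $\text{False}$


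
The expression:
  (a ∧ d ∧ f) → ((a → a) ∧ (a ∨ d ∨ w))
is always true.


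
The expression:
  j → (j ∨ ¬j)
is always true.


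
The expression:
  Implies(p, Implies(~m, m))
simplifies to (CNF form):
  m | ~p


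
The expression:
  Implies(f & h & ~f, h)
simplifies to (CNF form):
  True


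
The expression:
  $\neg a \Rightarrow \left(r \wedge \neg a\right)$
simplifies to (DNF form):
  $a \vee r$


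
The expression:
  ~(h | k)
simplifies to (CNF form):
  ~h & ~k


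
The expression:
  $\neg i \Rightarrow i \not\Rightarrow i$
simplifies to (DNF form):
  $i$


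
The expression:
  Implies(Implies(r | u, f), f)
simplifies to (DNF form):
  f | r | u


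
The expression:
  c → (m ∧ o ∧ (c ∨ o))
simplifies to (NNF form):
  (m ∧ o) ∨ ¬c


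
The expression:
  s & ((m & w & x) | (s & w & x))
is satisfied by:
  {w: True, x: True, s: True}


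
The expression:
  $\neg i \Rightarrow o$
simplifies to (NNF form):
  $i \vee o$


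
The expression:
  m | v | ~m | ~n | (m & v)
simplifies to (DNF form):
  True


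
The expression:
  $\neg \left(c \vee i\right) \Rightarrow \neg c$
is always true.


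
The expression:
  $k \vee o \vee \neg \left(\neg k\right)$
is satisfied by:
  {k: True, o: True}
  {k: True, o: False}
  {o: True, k: False}


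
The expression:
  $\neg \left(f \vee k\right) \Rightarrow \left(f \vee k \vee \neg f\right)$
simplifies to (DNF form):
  $\text{True}$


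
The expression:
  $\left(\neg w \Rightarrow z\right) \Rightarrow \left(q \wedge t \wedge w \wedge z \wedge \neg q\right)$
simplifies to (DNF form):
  $\neg w \wedge \neg z$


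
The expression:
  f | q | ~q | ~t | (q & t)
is always true.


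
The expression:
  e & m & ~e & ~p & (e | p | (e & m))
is never true.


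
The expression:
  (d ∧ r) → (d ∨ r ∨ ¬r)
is always true.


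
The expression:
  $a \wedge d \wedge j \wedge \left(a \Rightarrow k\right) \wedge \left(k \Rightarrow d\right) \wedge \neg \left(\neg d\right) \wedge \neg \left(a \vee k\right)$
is never true.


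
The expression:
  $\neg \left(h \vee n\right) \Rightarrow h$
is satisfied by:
  {n: True, h: True}
  {n: True, h: False}
  {h: True, n: False}


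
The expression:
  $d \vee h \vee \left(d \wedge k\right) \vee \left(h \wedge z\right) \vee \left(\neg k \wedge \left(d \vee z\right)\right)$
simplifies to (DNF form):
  $d \vee h \vee \left(z \wedge \neg k\right)$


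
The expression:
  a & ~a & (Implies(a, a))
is never true.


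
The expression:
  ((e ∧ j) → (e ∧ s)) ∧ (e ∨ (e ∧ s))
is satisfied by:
  {s: True, e: True, j: False}
  {e: True, j: False, s: False}
  {j: True, s: True, e: True}


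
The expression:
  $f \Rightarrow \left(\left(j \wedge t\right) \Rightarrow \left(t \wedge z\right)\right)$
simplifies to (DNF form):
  $z \vee \neg f \vee \neg j \vee \neg t$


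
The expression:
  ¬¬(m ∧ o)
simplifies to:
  m ∧ o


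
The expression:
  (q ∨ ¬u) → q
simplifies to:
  q ∨ u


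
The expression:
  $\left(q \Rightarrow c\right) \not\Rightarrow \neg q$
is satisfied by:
  {c: True, q: True}


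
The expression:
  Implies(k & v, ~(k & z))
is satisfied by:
  {k: False, z: False, v: False}
  {v: True, k: False, z: False}
  {z: True, k: False, v: False}
  {v: True, z: True, k: False}
  {k: True, v: False, z: False}
  {v: True, k: True, z: False}
  {z: True, k: True, v: False}


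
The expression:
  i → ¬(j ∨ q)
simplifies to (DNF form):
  (¬j ∧ ¬q) ∨ ¬i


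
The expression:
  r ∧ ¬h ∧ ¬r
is never true.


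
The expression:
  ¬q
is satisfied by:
  {q: False}


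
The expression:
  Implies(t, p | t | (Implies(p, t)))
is always true.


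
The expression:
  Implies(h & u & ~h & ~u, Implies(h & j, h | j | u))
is always true.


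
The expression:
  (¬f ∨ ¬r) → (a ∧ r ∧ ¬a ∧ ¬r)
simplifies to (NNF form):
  f ∧ r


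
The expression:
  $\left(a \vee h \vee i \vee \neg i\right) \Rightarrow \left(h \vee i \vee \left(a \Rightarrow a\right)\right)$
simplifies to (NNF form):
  $\text{True}$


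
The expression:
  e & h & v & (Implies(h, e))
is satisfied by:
  {h: True, e: True, v: True}


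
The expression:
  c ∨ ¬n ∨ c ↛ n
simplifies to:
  c ∨ ¬n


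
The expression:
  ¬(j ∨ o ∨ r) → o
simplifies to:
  j ∨ o ∨ r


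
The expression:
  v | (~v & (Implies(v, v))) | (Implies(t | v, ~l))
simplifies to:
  True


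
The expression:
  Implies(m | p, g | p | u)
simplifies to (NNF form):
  g | p | u | ~m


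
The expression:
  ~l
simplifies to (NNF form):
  ~l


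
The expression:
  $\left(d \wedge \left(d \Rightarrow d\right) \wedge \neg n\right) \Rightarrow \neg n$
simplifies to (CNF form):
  $\text{True}$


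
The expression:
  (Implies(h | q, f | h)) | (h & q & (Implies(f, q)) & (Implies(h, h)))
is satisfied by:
  {h: True, f: True, q: False}
  {h: True, f: False, q: False}
  {f: True, h: False, q: False}
  {h: False, f: False, q: False}
  {q: True, h: True, f: True}
  {q: True, h: True, f: False}
  {q: True, f: True, h: False}


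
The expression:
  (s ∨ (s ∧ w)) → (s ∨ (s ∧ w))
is always true.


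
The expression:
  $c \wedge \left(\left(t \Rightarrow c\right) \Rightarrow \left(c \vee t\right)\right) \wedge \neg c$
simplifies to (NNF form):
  $\text{False}$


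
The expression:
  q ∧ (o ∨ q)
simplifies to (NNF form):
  q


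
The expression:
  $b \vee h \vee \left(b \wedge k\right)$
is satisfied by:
  {b: True, h: True}
  {b: True, h: False}
  {h: True, b: False}


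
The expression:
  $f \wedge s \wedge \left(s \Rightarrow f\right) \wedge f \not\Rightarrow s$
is never true.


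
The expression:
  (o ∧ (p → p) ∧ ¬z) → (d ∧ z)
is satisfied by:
  {z: True, o: False}
  {o: False, z: False}
  {o: True, z: True}
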